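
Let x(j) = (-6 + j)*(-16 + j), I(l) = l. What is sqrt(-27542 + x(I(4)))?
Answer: I*sqrt(27518) ≈ 165.89*I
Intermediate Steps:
x(j) = (-16 + j)*(-6 + j)
sqrt(-27542 + x(I(4))) = sqrt(-27542 + (96 + 4**2 - 22*4)) = sqrt(-27542 + (96 + 16 - 88)) = sqrt(-27542 + 24) = sqrt(-27518) = I*sqrt(27518)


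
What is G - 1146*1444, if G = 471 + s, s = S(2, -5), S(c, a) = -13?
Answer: -1654366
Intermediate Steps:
s = -13
G = 458 (G = 471 - 13 = 458)
G - 1146*1444 = 458 - 1146*1444 = 458 - 1654824 = -1654366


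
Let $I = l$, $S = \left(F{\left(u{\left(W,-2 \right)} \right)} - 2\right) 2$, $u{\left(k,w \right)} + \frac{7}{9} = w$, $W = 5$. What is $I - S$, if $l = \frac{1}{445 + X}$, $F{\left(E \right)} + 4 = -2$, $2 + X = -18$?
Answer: $\frac{6801}{425} \approx 16.002$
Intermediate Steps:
$X = -20$ ($X = -2 - 18 = -20$)
$u{\left(k,w \right)} = - \frac{7}{9} + w$
$F{\left(E \right)} = -6$ ($F{\left(E \right)} = -4 - 2 = -6$)
$S = -16$ ($S = \left(-6 - 2\right) 2 = \left(-8\right) 2 = -16$)
$l = \frac{1}{425}$ ($l = \frac{1}{445 - 20} = \frac{1}{425} \approx 0.0023529$)
$I = \frac{1}{425} \approx 0.0023529$
$I - S = \frac{1}{425} - -16 = \frac{1}{425} + 16 = \frac{6801}{425}$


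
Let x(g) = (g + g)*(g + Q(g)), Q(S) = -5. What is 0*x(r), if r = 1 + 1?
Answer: 0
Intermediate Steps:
r = 2
x(g) = 2*g*(-5 + g) (x(g) = (g + g)*(g - 5) = (2*g)*(-5 + g) = 2*g*(-5 + g))
0*x(r) = 0*(2*2*(-5 + 2)) = 0*(2*2*(-3)) = 0*(-12) = 0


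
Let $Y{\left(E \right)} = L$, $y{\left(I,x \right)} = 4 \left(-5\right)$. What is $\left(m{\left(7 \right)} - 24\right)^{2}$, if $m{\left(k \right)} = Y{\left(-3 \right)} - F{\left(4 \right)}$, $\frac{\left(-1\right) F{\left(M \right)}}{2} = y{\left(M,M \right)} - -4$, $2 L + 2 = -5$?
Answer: $\frac{14161}{4} \approx 3540.3$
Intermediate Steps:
$L = - \frac{7}{2}$ ($L = -1 + \frac{1}{2} \left(-5\right) = -1 - \frac{5}{2} = - \frac{7}{2} \approx -3.5$)
$y{\left(I,x \right)} = -20$
$Y{\left(E \right)} = - \frac{7}{2}$
$F{\left(M \right)} = 32$ ($F{\left(M \right)} = - 2 \left(-20 - -4\right) = - 2 \left(-20 + 4\right) = \left(-2\right) \left(-16\right) = 32$)
$m{\left(k \right)} = - \frac{71}{2}$ ($m{\left(k \right)} = - \frac{7}{2} - 32 = - \frac{71}{2}$)
$\left(m{\left(7 \right)} - 24\right)^{2} = \left(- \frac{71}{2} - 24\right)^{2} = \left(- \frac{119}{2}\right)^{2} = \frac{14161}{4}$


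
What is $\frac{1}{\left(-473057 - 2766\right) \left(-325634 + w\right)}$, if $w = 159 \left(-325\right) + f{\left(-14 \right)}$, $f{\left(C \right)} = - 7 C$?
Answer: $\frac{1}{179485669653} \approx 5.5715 \cdot 10^{-12}$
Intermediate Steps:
$w = -51577$ ($w = 159 \left(-325\right) - -98 = -51675 + 98 = -51577$)
$\frac{1}{\left(-473057 - 2766\right) \left(-325634 + w\right)} = \frac{1}{\left(-473057 - 2766\right) \left(-325634 - 51577\right)} = \frac{1}{\left(-475823\right) \left(-377211\right)} = \frac{1}{179485669653}$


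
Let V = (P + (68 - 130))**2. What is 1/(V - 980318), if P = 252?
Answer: -1/944218 ≈ -1.0591e-6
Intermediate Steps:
V = 36100 (V = (252 + (68 - 130))**2 = (252 - 62)**2 = 190**2 = 36100)
1/(V - 980318) = 1/(36100 - 980318) = 1/(-944218) = -1/944218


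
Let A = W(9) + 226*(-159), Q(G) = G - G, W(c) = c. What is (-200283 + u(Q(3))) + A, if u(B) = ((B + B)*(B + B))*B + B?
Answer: -236208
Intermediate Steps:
Q(G) = 0
u(B) = B + 4*B³ (u(B) = ((2*B)*(2*B))*B + B = (4*B²)*B + B = 4*B³ + B = B + 4*B³)
A = -35925 (A = 9 + 226*(-159) = 9 - 35934 = -35925)
(-200283 + u(Q(3))) + A = (-200283 + (0 + 4*0³)) - 35925 = (-200283 + (0 + 4*0)) - 35925 = (-200283 + (0 + 0)) - 35925 = (-200283 + 0) - 35925 = -200283 - 35925 = -236208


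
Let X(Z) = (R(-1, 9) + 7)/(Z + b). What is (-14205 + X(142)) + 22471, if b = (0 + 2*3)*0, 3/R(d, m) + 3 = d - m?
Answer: 7629562/923 ≈ 8266.0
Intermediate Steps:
R(d, m) = 3/(-3 + d - m) (R(d, m) = 3/(-3 + (d - m)) = 3/(-3 + d - m))
b = 0 (b = (0 + 6)*0 = 6*0 = 0)
X(Z) = 88/(13*Z) (X(Z) = (3/(-3 - 1 - 1*9) + 7)/(Z + 0) = (3/(-3 - 1 - 9) + 7)/Z = (3/(-13) + 7)/Z = (3*(-1/13) + 7)/Z = (-3/13 + 7)/Z = 88/(13*Z))
(-14205 + X(142)) + 22471 = (-14205 + (88/13)/142) + 22471 = (-14205 + (88/13)*(1/142)) + 22471 = (-14205 + 44/923) + 22471 = -13111171/923 + 22471 = 7629562/923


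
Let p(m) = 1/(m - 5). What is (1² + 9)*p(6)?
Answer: 10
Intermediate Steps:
p(m) = 1/(-5 + m)
(1² + 9)*p(6) = (1² + 9)/(-5 + 6) = (1 + 9)/1 = 10*1 = 10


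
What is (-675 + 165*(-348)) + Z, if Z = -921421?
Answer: -979516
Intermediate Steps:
(-675 + 165*(-348)) + Z = (-675 + 165*(-348)) - 921421 = (-675 - 57420) - 921421 = -58095 - 921421 = -979516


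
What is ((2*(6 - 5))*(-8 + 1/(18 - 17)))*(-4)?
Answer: 56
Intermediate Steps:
((2*(6 - 5))*(-8 + 1/(18 - 17)))*(-4) = ((2*1)*(-8 + 1/1))*(-4) = (2*(-8 + 1))*(-4) = (2*(-7))*(-4) = -14*(-4) = 56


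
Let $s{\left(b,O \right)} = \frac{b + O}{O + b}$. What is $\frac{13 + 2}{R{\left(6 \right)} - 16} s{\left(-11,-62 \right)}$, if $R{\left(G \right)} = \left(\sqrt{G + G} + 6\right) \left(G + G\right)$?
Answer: $\frac{105}{176} - \frac{45 \sqrt{3}}{176} \approx 0.15374$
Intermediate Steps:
$R{\left(G \right)} = 2 G \left(6 + \sqrt{2} \sqrt{G}\right)$ ($R{\left(G \right)} = \left(\sqrt{2 G} + 6\right) 2 G = \left(\sqrt{2} \sqrt{G} + 6\right) 2 G = \left(6 + \sqrt{2} \sqrt{G}\right) 2 G = 2 G \left(6 + \sqrt{2} \sqrt{G}\right)$)
$s{\left(b,O \right)} = 1$ ($s{\left(b,O \right)} = \frac{O + b}{O + b} = 1$)
$\frac{13 + 2}{R{\left(6 \right)} - 16} s{\left(-11,-62 \right)} = \frac{13 + 2}{\left(12 \cdot 6 + 2 \sqrt{2} \cdot 6^{\frac{3}{2}}\right) - 16} \cdot 1 = \frac{15}{\left(72 + 2 \sqrt{2} \cdot 6 \sqrt{6}\right) - 16} \cdot 1 = \frac{15}{\left(72 + 24 \sqrt{3}\right) - 16} \cdot 1 = \frac{15}{56 + 24 \sqrt{3}} \cdot 1 = \frac{15}{56 + 24 \sqrt{3}}$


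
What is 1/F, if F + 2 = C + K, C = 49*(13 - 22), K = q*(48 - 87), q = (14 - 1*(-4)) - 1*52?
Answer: 1/883 ≈ 0.0011325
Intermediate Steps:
q = -34 (q = (14 + 4) - 52 = 18 - 52 = -34)
K = 1326 (K = -34*(48 - 87) = -34*(-39) = 1326)
C = -441 (C = 49*(-9) = -441)
F = 883 (F = -2 + (-441 + 1326) = -2 + 885 = 883)
1/F = 1/883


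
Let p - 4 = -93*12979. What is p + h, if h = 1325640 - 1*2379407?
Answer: -2260810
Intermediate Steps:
h = -1053767 (h = 1325640 - 2379407 = -1053767)
p = -1207043 (p = 4 - 93*12979 = 4 - 1207047 = -1207043)
p + h = -1207043 - 1053767 = -2260810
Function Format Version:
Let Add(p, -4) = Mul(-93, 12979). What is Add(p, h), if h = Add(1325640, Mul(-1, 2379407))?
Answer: -2260810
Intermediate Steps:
h = -1053767 (h = Add(1325640, -2379407) = -1053767)
p = -1207043 (p = Add(4, Mul(-93, 12979)) = Add(4, -1207047) = -1207043)
Add(p, h) = Add(-1207043, -1053767) = -2260810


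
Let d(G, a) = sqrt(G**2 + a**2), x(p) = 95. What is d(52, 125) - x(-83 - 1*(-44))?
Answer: -95 + sqrt(18329) ≈ 40.385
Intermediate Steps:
d(52, 125) - x(-83 - 1*(-44)) = sqrt(52**2 + 125**2) - 1*95 = sqrt(2704 + 15625) - 95 = sqrt(18329) - 95 = -95 + sqrt(18329)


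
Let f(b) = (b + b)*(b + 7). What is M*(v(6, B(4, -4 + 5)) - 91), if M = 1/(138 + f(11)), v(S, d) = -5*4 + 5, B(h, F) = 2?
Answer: -53/267 ≈ -0.19850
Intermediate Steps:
f(b) = 2*b*(7 + b) (f(b) = (2*b)*(7 + b) = 2*b*(7 + b))
v(S, d) = -15 (v(S, d) = -20 + 5 = -15)
M = 1/534 (M = 1/(138 + 2*11*(7 + 11)) = 1/(138 + 2*11*18) = 1/(138 + 396) = 1/534 ≈ 0.0018727)
M*(v(6, B(4, -4 + 5)) - 91) = (-15 - 91)/534 = (1/534)*(-106) = -53/267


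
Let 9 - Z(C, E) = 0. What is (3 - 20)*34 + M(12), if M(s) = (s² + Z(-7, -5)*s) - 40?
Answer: -366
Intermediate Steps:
Z(C, E) = 9 (Z(C, E) = 9 - 1*0 = 9 + 0 = 9)
M(s) = -40 + s² + 9*s (M(s) = (s² + 9*s) - 40 = -40 + s² + 9*s)
(3 - 20)*34 + M(12) = (3 - 20)*34 + (-40 + 12² + 9*12) = -17*34 + (-40 + 144 + 108) = -578 + 212 = -366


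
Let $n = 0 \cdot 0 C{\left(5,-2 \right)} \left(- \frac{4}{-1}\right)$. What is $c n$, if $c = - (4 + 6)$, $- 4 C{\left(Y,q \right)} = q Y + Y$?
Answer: $0$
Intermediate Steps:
$C{\left(Y,q \right)} = - \frac{Y}{4} - \frac{Y q}{4}$ ($C{\left(Y,q \right)} = - \frac{q Y + Y}{4} = - \frac{Y q + Y}{4} = - \frac{Y + Y q}{4} = - \frac{Y}{4} - \frac{Y q}{4}$)
$c = -10$ ($c = \left(-1\right) 10 = -10$)
$n = 0$ ($n = 0 \cdot 0 \left(\left(- \frac{1}{4}\right) 5 \left(1 - 2\right)\right) \left(- \frac{4}{-1}\right) = 0 \cdot 0 \left(\left(- \frac{1}{4}\right) 5 \left(-1\right)\right) \left(\left(-4\right) \left(-1\right)\right) = 0 \cdot 0 \cdot \frac{5}{4} \cdot 4 = 0 \cdot 0 \cdot 4 = 0 \cdot 0 = 0$)
$c n = \left(-10\right) 0 = 0$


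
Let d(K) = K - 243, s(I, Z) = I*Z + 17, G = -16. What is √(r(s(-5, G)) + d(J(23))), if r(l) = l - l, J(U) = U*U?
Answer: √286 ≈ 16.912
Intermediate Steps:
s(I, Z) = 17 + I*Z
J(U) = U²
d(K) = -243 + K
r(l) = 0
√(r(s(-5, G)) + d(J(23))) = √(0 + (-243 + 23²)) = √(0 + (-243 + 529)) = √(0 + 286) = √286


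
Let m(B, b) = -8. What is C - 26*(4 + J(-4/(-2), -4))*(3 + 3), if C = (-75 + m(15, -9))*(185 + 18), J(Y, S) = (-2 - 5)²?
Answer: -25117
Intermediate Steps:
J(Y, S) = 49 (J(Y, S) = (-7)² = 49)
C = -16849 (C = (-75 - 8)*(185 + 18) = -83*203 = -16849)
C - 26*(4 + J(-4/(-2), -4))*(3 + 3) = -16849 - 26*(4 + 49)*(3 + 3) = -16849 - 1378*6 = -16849 - 26*318 = -16849 - 8268 = -25117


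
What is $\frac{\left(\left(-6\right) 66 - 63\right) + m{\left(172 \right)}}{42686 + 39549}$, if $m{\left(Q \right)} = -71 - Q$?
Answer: $- \frac{702}{82235} \approx -0.0085365$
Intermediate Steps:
$\frac{\left(\left(-6\right) 66 - 63\right) + m{\left(172 \right)}}{42686 + 39549} = \frac{\left(\left(-6\right) 66 - 63\right) - 243}{42686 + 39549} = \frac{\left(-396 - 63\right) - 243}{82235} = \left(-459 - 243\right) \frac{1}{82235} = \left(-702\right) \frac{1}{82235} = - \frac{702}{82235}$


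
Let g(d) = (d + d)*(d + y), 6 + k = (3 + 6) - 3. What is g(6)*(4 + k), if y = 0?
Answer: 288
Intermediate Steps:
k = 0 (k = -6 + ((3 + 6) - 3) = -6 + (9 - 3) = -6 + 6 = 0)
g(d) = 2*d**2 (g(d) = (d + d)*(d + 0) = (2*d)*d = 2*d**2)
g(6)*(4 + k) = (2*6**2)*(4 + 0) = (2*36)*4 = 72*4 = 288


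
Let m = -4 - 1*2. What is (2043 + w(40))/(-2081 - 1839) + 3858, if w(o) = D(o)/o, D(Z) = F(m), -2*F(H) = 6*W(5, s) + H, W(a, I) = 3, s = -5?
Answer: 302426343/78400 ≈ 3857.5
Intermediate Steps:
m = -6 (m = -4 - 2 = -6)
F(H) = -9 - H/2 (F(H) = -(6*3 + H)/2 = -(18 + H)/2 = -9 - H/2)
D(Z) = -6 (D(Z) = -9 - 1/2*(-6) = -9 + 3 = -6)
w(o) = -6/o
(2043 + w(40))/(-2081 - 1839) + 3858 = (2043 - 6/40)/(-2081 - 1839) + 3858 = (2043 - 6*1/40)/(-3920) + 3858 = (2043 - 3/20)*(-1/3920) + 3858 = (40857/20)*(-1/3920) + 3858 = -40857/78400 + 3858 = 302426343/78400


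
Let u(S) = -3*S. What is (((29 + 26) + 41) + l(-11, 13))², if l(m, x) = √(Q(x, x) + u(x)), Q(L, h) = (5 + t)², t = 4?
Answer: (96 + √42)² ≈ 10502.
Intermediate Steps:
Q(L, h) = 81 (Q(L, h) = (5 + 4)² = 9² = 81)
l(m, x) = √(81 - 3*x)
(((29 + 26) + 41) + l(-11, 13))² = (((29 + 26) + 41) + √(81 - 3*13))² = ((55 + 41) + √(81 - 39))² = (96 + √42)²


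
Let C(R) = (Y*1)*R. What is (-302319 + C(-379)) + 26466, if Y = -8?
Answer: -272821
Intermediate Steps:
C(R) = -8*R (C(R) = (-8*1)*R = -8*R)
(-302319 + C(-379)) + 26466 = (-302319 - 8*(-379)) + 26466 = (-302319 + 3032) + 26466 = -299287 + 26466 = -272821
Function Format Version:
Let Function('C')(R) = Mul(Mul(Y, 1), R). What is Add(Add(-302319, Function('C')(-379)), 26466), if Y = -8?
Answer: -272821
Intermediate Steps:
Function('C')(R) = Mul(-8, R) (Function('C')(R) = Mul(Mul(-8, 1), R) = Mul(-8, R))
Add(Add(-302319, Function('C')(-379)), 26466) = Add(Add(-302319, Mul(-8, -379)), 26466) = Add(Add(-302319, 3032), 26466) = Add(-299287, 26466) = -272821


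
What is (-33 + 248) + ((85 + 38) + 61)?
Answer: 399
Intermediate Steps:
(-33 + 248) + ((85 + 38) + 61) = 215 + (123 + 61) = 215 + 184 = 399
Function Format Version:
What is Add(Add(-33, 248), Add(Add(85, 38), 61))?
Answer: 399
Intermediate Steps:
Add(Add(-33, 248), Add(Add(85, 38), 61)) = Add(215, Add(123, 61)) = Add(215, 184) = 399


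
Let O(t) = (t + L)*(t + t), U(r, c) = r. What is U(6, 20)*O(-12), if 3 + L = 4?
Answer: 1584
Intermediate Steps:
L = 1 (L = -3 + 4 = 1)
O(t) = 2*t*(1 + t) (O(t) = (t + 1)*(t + t) = (1 + t)*(2*t) = 2*t*(1 + t))
U(6, 20)*O(-12) = 6*(2*(-12)*(1 - 12)) = 6*(2*(-12)*(-11)) = 6*264 = 1584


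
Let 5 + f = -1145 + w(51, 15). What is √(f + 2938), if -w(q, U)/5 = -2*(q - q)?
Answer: 2*√447 ≈ 42.285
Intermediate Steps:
w(q, U) = 0 (w(q, U) = -(-10)*(q - q) = -(-10)*0 = -5*0 = 0)
f = -1150 (f = -5 + (-1145 + 0) = -5 - 1145 = -1150)
√(f + 2938) = √(-1150 + 2938) = √1788 = 2*√447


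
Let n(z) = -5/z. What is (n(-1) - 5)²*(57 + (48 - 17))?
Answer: 0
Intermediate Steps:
(n(-1) - 5)²*(57 + (48 - 17)) = (-5/(-1) - 5)²*(57 + (48 - 17)) = (-5*(-1) - 5)²*(57 + 31) = (5 - 5)²*88 = 0²*88 = 0*88 = 0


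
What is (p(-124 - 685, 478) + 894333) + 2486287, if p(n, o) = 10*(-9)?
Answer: 3380530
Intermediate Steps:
p(n, o) = -90
(p(-124 - 685, 478) + 894333) + 2486287 = (-90 + 894333) + 2486287 = 894243 + 2486287 = 3380530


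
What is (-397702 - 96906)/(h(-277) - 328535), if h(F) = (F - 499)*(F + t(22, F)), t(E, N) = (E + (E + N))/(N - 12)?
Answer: 142941712/33006295 ≈ 4.3307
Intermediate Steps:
t(E, N) = (N + 2*E)/(-12 + N)
h(F) = (-499 + F)*(F + (44 + F)/(-12 + F)) (h(F) = (F - 499)*(F + (F + 2*22)/(-12 + F)) = (-499 + F)*(F + (F + 44)/(-12 + F)) = (-499 + F)*(F + (44 + F)/(-12 + F)))
(-397702 - 96906)/(h(-277) - 328535) = (-397702 - 96906)/((-21956 + (-277)³ - 510*(-277)² + 5533*(-277))/(-12 - 277) - 328535) = -494608/((-21956 - 21253933 - 510*76729 - 1532641)/(-289) - 328535) = -494608/(-(-21956 - 21253933 - 39131790 - 1532641)/289 - 328535) = -494608/(-1/289*(-61940320) - 328535) = -494608/(61940320/289 - 328535) = -494608/(-33006295/289) = -494608*(-289/33006295) = 142941712/33006295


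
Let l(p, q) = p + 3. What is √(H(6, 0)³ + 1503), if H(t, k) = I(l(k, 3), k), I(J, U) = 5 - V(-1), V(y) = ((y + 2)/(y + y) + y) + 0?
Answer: √28442/4 ≈ 42.162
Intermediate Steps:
l(p, q) = 3 + p
V(y) = y + (2 + y)/(2*y) (V(y) = ((2 + y)/((2*y)) + y) + 0 = ((2 + y)*(1/(2*y)) + y) + 0 = ((2 + y)/(2*y) + y) + 0 = (y + (2 + y)/(2*y)) + 0 = y + (2 + y)/(2*y))
I(J, U) = 13/2 (I(J, U) = 5 - (½ - 1 + 1/(-1)) = 5 - (½ - 1 - 1) = 5 - 1*(-3/2) = 5 + 3/2 = 13/2)
H(t, k) = 13/2
√(H(6, 0)³ + 1503) = √((13/2)³ + 1503) = √(2197/8 + 1503) = √(14221/8) = √28442/4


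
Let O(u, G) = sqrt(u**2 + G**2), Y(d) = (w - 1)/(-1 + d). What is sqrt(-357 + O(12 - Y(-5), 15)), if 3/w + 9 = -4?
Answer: sqrt(-542997 + 195*sqrt(22153))/39 ≈ 18.383*I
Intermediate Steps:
w = -3/13 (w = 3/(-9 - 4) = 3/(-13) = 3*(-1/13) = -3/13 ≈ -0.23077)
Y(d) = -16/(13*(-1 + d)) (Y(d) = (-3/13 - 1)/(-1 + d) = -16/(13*(-1 + d)))
O(u, G) = sqrt(G**2 + u**2)
sqrt(-357 + O(12 - Y(-5), 15)) = sqrt(-357 + sqrt(15**2 + (12 - (-16)/(-13 + 13*(-5)))**2)) = sqrt(-357 + sqrt(225 + (12 - (-16)/(-13 - 65))**2)) = sqrt(-357 + sqrt(225 + (12 - (-16)/(-78))**2)) = sqrt(-357 + sqrt(225 + (12 - (-16)*(-1)/78)**2)) = sqrt(-357 + sqrt(225 + (12 - 1*8/39)**2)) = sqrt(-357 + sqrt(225 + (12 - 8/39)**2)) = sqrt(-357 + sqrt(225 + (460/39)**2)) = sqrt(-357 + sqrt(225 + 211600/1521)) = sqrt(-357 + sqrt(553825/1521)) = sqrt(-357 + 5*sqrt(22153)/39)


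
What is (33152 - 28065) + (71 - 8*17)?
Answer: 5022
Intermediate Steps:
(33152 - 28065) + (71 - 8*17) = 5087 + (71 - 136) = 5087 - 65 = 5022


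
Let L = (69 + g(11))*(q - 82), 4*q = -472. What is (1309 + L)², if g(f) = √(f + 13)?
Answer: 156985081 + 9992800*√6 ≈ 1.8146e+8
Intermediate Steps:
g(f) = √(13 + f)
q = -118 (q = (¼)*(-472) = -118)
L = -13800 - 400*√6 (L = (69 + √(13 + 11))*(-118 - 82) = (69 + √24)*(-200) = (69 + 2*√6)*(-200) = -13800 - 400*√6 ≈ -14780.)
(1309 + L)² = (1309 + (-13800 - 400*√6))² = (-12491 - 400*√6)²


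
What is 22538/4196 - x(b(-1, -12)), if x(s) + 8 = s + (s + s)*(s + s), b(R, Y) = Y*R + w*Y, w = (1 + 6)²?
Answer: -2783027691/2098 ≈ -1.3265e+6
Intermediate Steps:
w = 49 (w = 7² = 49)
b(R, Y) = 49*Y + R*Y (b(R, Y) = Y*R + 49*Y = R*Y + 49*Y = 49*Y + R*Y)
x(s) = -8 + s + 4*s² (x(s) = -8 + (s + (s + s)*(s + s)) = -8 + (s + (2*s)*(2*s)) = -8 + (s + 4*s²) = -8 + s + 4*s²)
22538/4196 - x(b(-1, -12)) = 22538/4196 - (-8 - 12*(49 - 1) + 4*(-12*(49 - 1))²) = 22538*(1/4196) - (-8 - 12*48 + 4*(-12*48)²) = 11269/2098 - (-8 - 576 + 4*(-576)²) = 11269/2098 - (-8 - 576 + 4*331776) = 11269/2098 - (-8 - 576 + 1327104) = 11269/2098 - 1*1326520 = 11269/2098 - 1326520 = -2783027691/2098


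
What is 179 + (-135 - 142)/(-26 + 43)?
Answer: 2766/17 ≈ 162.71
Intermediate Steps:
179 + (-135 - 142)/(-26 + 43) = 179 - 277/17 = 2766/17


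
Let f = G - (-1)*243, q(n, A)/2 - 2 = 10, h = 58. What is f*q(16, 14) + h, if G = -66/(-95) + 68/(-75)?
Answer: 2795334/475 ≈ 5884.9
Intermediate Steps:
q(n, A) = 24 (q(n, A) = 4 + 2*10 = 4 + 20 = 24)
G = -302/1425 (G = -66*(-1/95) + 68*(-1/75) = 66/95 - 68/75 = -302/1425 ≈ -0.21193)
f = 345973/1425 (f = -302/1425 - (-1)*243 = -302/1425 - 1*(-243) = -302/1425 + 243 = 345973/1425 ≈ 242.79)
f*q(16, 14) + h = (345973/1425)*24 + 58 = 2767784/475 + 58 = 2795334/475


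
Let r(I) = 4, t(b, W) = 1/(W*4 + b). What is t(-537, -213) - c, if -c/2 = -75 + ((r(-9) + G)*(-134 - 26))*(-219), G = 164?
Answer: 16353099809/1389 ≈ 1.1773e+7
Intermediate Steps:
t(b, W) = 1/(b + 4*W) (t(b, W) = 1/(4*W + b) = 1/(b + 4*W))
c = -11773290 (c = -2*(-75 + ((4 + 164)*(-134 - 26))*(-219)) = -2*(-75 + (168*(-160))*(-219)) = -2*(-75 - 26880*(-219)) = -2*(-75 + 5886720) = -2*5886645 = -11773290)
t(-537, -213) - c = 1/(-537 + 4*(-213)) - 1*(-11773290) = 1/(-537 - 852) + 11773290 = 1/(-1389) + 11773290 = -1/1389 + 11773290 = 16353099809/1389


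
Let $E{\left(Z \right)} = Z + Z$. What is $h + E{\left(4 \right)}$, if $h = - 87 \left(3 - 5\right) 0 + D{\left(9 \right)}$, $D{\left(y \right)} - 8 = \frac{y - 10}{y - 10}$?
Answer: $17$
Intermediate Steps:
$E{\left(Z \right)} = 2 Z$
$D{\left(y \right)} = 9$ ($D{\left(y \right)} = 8 + \frac{y - 10}{y - 10} = 8 + \frac{-10 + y}{-10 + y} = 8 + 1 = 9$)
$h = 9$ ($h = - 87 \left(3 - 5\right) 0 + 9 = - 87 \left(\left(-2\right) 0\right) + 9 = \left(-87\right) 0 + 9 = 0 + 9 = 9$)
$h + E{\left(4 \right)} = 9 + 2 \cdot 4 = 9 + 8 = 17$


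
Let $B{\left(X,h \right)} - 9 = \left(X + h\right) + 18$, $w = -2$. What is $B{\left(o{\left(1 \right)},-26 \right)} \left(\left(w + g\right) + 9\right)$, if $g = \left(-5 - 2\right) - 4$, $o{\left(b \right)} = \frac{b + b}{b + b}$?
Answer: $-8$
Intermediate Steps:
$o{\left(b \right)} = 1$ ($o{\left(b \right)} = \frac{2 b}{2 b} = 2 b \frac{1}{2 b} = 1$)
$g = -11$ ($g = -7 - 4 = -11$)
$B{\left(X,h \right)} = 27 + X + h$ ($B{\left(X,h \right)} = 9 + \left(\left(X + h\right) + 18\right) = 9 + \left(18 + X + h\right) = 27 + X + h$)
$B{\left(o{\left(1 \right)},-26 \right)} \left(\left(w + g\right) + 9\right) = \left(27 + 1 - 26\right) \left(\left(-2 - 11\right) + 9\right) = 2 \left(-13 + 9\right) = 2 \left(-4\right) = -8$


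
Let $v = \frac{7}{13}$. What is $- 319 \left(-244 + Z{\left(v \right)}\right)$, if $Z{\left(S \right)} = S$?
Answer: $\frac{1009635}{13} \approx 77664.0$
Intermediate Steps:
$v = \frac{7}{13}$ ($v = 7 \cdot \frac{1}{13} = \frac{7}{13} \approx 0.53846$)
$- 319 \left(-244 + Z{\left(v \right)}\right) = - 319 \left(-244 + \frac{7}{13}\right) = \left(-319\right) \left(- \frac{3165}{13}\right) = \frac{1009635}{13}$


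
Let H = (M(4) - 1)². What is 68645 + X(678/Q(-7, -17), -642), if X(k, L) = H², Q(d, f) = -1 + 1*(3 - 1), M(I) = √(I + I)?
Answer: 68758 - 72*√2 ≈ 68656.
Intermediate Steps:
M(I) = √2*√I (M(I) = √(2*I) = √2*√I)
Q(d, f) = 1 (Q(d, f) = -1 + 1*2 = -1 + 2 = 1)
H = (-1 + 2*√2)² (H = (√2*√4 - 1)² = (√2*2 - 1)² = (2*√2 - 1)² = (-1 + 2*√2)² ≈ 3.3431)
X(k, L) = (9 - 4*√2)²
68645 + X(678/Q(-7, -17), -642) = 68645 + (113 - 72*√2) = 68758 - 72*√2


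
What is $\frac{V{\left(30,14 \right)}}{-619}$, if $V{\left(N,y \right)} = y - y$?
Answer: $0$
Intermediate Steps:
$V{\left(N,y \right)} = 0$
$\frac{V{\left(30,14 \right)}}{-619} = \frac{0}{-619} = 0 \left(- \frac{1}{619}\right) = 0$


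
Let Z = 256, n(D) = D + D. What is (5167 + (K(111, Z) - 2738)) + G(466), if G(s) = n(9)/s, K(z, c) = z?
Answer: 591829/233 ≈ 2540.0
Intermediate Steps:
n(D) = 2*D
G(s) = 18/s (G(s) = (2*9)/s = 18/s)
(5167 + (K(111, Z) - 2738)) + G(466) = (5167 + (111 - 2738)) + 18/466 = (5167 - 2627) + 18*(1/466) = 2540 + 9/233 = 591829/233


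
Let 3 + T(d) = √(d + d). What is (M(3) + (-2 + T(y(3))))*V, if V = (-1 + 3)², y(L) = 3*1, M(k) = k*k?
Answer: 16 + 4*√6 ≈ 25.798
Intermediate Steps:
M(k) = k²
y(L) = 3
V = 4 (V = 2² = 4)
T(d) = -3 + √2*√d (T(d) = -3 + √(d + d) = -3 + √(2*d) = -3 + √2*√d)
(M(3) + (-2 + T(y(3))))*V = (3² + (-2 + (-3 + √2*√3)))*4 = (9 + (-2 + (-3 + √6)))*4 = (9 + (-5 + √6))*4 = (4 + √6)*4 = 16 + 4*√6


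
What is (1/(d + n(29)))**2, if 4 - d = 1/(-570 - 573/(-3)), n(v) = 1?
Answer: 143641/3594816 ≈ 0.039958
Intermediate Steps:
d = 1517/379 (d = 4 - 1/(-570 - 573/(-3)) = 4 - 1/(-570 - 573*(-1/3)) = 4 - 1/(-570 + 191) = 4 - 1/(-379) = 4 - 1*(-1/379) = 4 + 1/379 = 1517/379 ≈ 4.0026)
(1/(d + n(29)))**2 = (1/(1517/379 + 1))**2 = (1/(1896/379))**2 = (379/1896)**2 = 143641/3594816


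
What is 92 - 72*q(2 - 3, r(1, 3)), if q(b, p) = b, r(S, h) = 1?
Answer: 164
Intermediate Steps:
92 - 72*q(2 - 3, r(1, 3)) = 92 - 72*(2 - 3) = 92 - 72*(-1) = 92 + 72 = 164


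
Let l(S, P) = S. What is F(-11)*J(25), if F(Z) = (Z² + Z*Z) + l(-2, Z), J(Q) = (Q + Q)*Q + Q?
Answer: 306000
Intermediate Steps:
J(Q) = Q + 2*Q² (J(Q) = (2*Q)*Q + Q = 2*Q² + Q = Q + 2*Q²)
F(Z) = -2 + 2*Z² (F(Z) = (Z² + Z*Z) - 2 = (Z² + Z²) - 2 = 2*Z² - 2 = -2 + 2*Z²)
F(-11)*J(25) = (-2 + 2*(-11)²)*(25*(1 + 2*25)) = (-2 + 2*121)*(25*(1 + 50)) = (-2 + 242)*(25*51) = 240*1275 = 306000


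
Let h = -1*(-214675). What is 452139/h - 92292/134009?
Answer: 40777910151/28768382075 ≈ 1.4175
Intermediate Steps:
h = 214675
452139/h - 92292/134009 = 452139/214675 - 92292/134009 = 40777910151/28768382075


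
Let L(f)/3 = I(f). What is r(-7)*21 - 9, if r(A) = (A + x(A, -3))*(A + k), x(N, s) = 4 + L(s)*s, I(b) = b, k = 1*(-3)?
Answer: -5049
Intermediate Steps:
k = -3
L(f) = 3*f
x(N, s) = 4 + 3*s² (x(N, s) = 4 + (3*s)*s = 4 + 3*s²)
r(A) = (-3 + A)*(31 + A) (r(A) = (A + (4 + 3*(-3)²))*(A - 3) = (A + (4 + 3*9))*(-3 + A) = (A + (4 + 27))*(-3 + A) = (A + 31)*(-3 + A) = (31 + A)*(-3 + A) = (-3 + A)*(31 + A))
r(-7)*21 - 9 = (-93 + (-7)² + 28*(-7))*21 - 9 = (-93 + 49 - 196)*21 - 9 = -240*21 - 9 = -5040 - 9 = -5049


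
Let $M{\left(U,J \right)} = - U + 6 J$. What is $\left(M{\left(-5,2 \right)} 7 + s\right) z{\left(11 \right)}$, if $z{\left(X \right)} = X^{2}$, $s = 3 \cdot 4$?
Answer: $15851$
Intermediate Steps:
$s = 12$
$\left(M{\left(-5,2 \right)} 7 + s\right) z{\left(11 \right)} = \left(\left(\left(-1\right) \left(-5\right) + 6 \cdot 2\right) 7 + 12\right) 11^{2} = \left(\left(5 + 12\right) 7 + 12\right) 121 = \left(17 \cdot 7 + 12\right) 121 = \left(119 + 12\right) 121 = 131 \cdot 121 = 15851$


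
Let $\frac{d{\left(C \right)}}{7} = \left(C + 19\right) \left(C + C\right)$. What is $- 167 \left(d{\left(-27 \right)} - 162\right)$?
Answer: $-477954$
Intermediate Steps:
$d{\left(C \right)} = 14 C \left(19 + C\right)$ ($d{\left(C \right)} = 7 \left(C + 19\right) \left(C + C\right) = 7 \left(19 + C\right) 2 C = 7 \cdot 2 C \left(19 + C\right) = 14 C \left(19 + C\right)$)
$- 167 \left(d{\left(-27 \right)} - 162\right) = - 167 \left(14 \left(-27\right) \left(19 - 27\right) - 162\right) = - 167 \left(14 \left(-27\right) \left(-8\right) - 162\right) = - 167 \left(3024 - 162\right) = \left(-167\right) 2862 = -477954$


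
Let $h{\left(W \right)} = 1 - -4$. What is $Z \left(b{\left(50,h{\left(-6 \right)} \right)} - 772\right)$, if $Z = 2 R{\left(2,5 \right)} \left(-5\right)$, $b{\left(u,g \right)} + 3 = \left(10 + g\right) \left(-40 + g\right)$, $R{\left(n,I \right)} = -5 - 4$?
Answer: $-117000$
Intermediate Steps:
$R{\left(n,I \right)} = -9$ ($R{\left(n,I \right)} = -5 - 4 = -9$)
$h{\left(W \right)} = 5$ ($h{\left(W \right)} = 1 + 4 = 5$)
$b{\left(u,g \right)} = -3 + \left(-40 + g\right) \left(10 + g\right)$ ($b{\left(u,g \right)} = -3 + \left(10 + g\right) \left(-40 + g\right) = -3 + \left(-40 + g\right) \left(10 + g\right)$)
$Z = 90$ ($Z = 2 \left(-9\right) \left(-5\right) = \left(-18\right) \left(-5\right) = 90$)
$Z \left(b{\left(50,h{\left(-6 \right)} \right)} - 772\right) = 90 \left(\left(-403 + 5^{2} - 150\right) - 772\right) = 90 \left(\left(-403 + 25 - 150\right) - 772\right) = 90 \left(-528 - 772\right) = 90 \left(-1300\right) = -117000$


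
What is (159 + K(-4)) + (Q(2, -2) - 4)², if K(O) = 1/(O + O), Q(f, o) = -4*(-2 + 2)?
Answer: 1399/8 ≈ 174.88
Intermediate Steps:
Q(f, o) = 0 (Q(f, o) = -4*0 = 0)
K(O) = 1/(2*O)
(159 + K(-4)) + (Q(2, -2) - 4)² = (159 + (½)/(-4)) + (0 - 4)² = (159 + (½)*(-¼)) + (-4)² = (159 - ⅛) + 16 = 1271/8 + 16 = 1399/8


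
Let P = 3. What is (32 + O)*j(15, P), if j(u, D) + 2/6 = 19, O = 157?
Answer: 3528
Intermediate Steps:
j(u, D) = 56/3 (j(u, D) = -⅓ + 19 = 56/3)
(32 + O)*j(15, P) = (32 + 157)*(56/3) = 189*(56/3) = 3528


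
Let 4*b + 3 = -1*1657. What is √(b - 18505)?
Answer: 2*I*√4730 ≈ 137.55*I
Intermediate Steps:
b = -415 (b = -¾ + (-1*1657)/4 = -¾ + (¼)*(-1657) = -¾ - 1657/4 = -415)
√(b - 18505) = √(-415 - 18505) = √(-18920) = 2*I*√4730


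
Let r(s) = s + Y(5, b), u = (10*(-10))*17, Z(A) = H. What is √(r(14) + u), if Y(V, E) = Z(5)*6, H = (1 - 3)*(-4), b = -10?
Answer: 3*I*√182 ≈ 40.472*I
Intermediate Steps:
H = 8 (H = -2*(-4) = 8)
Z(A) = 8
u = -1700 (u = -100*17 = -1700)
Y(V, E) = 48 (Y(V, E) = 8*6 = 48)
r(s) = 48 + s (r(s) = s + 48 = 48 + s)
√(r(14) + u) = √((48 + 14) - 1700) = √(62 - 1700) = √(-1638) = 3*I*√182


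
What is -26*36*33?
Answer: -30888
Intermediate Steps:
-26*36*33 = -936*33 = -30888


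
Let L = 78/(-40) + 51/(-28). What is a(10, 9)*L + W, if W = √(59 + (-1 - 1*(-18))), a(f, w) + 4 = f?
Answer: -792/35 + 2*√19 ≈ -13.911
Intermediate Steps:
a(f, w) = -4 + f
W = 2*√19 (W = √(59 + (-1 + 18)) = √(59 + 17) = √76 = 2*√19 ≈ 8.7178)
L = -132/35 (L = 78*(-1/40) + 51*(-1/28) = -39/20 - 51/28 = -132/35 ≈ -3.7714)
a(10, 9)*L + W = (-4 + 10)*(-132/35) + 2*√19 = 6*(-132/35) + 2*√19 = -792/35 + 2*√19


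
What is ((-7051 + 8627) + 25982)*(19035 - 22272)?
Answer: -89205246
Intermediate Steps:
((-7051 + 8627) + 25982)*(19035 - 22272) = (1576 + 25982)*(-3237) = 27558*(-3237) = -89205246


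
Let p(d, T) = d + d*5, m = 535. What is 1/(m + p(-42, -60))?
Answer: 1/283 ≈ 0.0035336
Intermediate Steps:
p(d, T) = 6*d (p(d, T) = d + 5*d = 6*d)
1/(m + p(-42, -60)) = 1/(535 + 6*(-42)) = 1/(535 - 252) = 1/283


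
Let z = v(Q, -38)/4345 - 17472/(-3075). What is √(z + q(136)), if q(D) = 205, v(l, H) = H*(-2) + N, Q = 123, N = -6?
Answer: √6686638050499/178145 ≈ 14.515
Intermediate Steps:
v(l, H) = -6 - 2*H (v(l, H) = H*(-2) - 6 = -2*H - 6 = -6 - 2*H)
z = 5075406/890725 (z = (-6 - 2*(-38))/4345 - 17472/(-3075) = (-6 + 76)*(1/4345) - 17472*(-1/3075) = 70*(1/4345) + 5824/1025 = 14/869 + 5824/1025 = 5075406/890725 ≈ 5.6981)
√(z + q(136)) = √(5075406/890725 + 205) = √(187674031/890725) = √6686638050499/178145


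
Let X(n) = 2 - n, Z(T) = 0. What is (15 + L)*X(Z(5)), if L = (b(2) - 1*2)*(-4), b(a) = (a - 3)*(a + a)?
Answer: 78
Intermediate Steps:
b(a) = 2*a*(-3 + a) (b(a) = (-3 + a)*(2*a) = 2*a*(-3 + a))
L = 24 (L = (2*2*(-3 + 2) - 1*2)*(-4) = (2*2*(-1) - 2)*(-4) = (-4 - 2)*(-4) = -6*(-4) = 24)
(15 + L)*X(Z(5)) = (15 + 24)*(2 - 1*0) = 39*(2 + 0) = 39*2 = 78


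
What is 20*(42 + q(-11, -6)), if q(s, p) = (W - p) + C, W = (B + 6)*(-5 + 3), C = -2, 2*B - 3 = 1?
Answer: 600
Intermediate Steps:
B = 2 (B = 3/2 + (1/2)*1 = 3/2 + 1/2 = 2)
W = -16 (W = (2 + 6)*(-5 + 3) = 8*(-2) = -16)
q(s, p) = -18 - p (q(s, p) = (-16 - p) - 2 = -18 - p)
20*(42 + q(-11, -6)) = 20*(42 + (-18 - 1*(-6))) = 20*(42 + (-18 + 6)) = 20*(42 - 12) = 20*30 = 600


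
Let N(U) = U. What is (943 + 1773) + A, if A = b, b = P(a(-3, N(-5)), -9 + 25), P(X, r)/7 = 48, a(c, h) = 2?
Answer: 3052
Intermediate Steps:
P(X, r) = 336 (P(X, r) = 7*48 = 336)
b = 336
A = 336
(943 + 1773) + A = (943 + 1773) + 336 = 2716 + 336 = 3052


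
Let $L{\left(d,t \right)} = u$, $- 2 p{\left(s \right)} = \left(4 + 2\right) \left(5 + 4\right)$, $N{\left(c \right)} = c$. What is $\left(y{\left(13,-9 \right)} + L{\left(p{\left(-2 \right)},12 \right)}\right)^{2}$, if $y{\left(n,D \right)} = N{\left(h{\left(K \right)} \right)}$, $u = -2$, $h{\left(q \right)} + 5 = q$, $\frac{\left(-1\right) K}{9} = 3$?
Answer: $1156$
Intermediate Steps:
$K = -27$ ($K = \left(-9\right) 3 = -27$)
$h{\left(q \right)} = -5 + q$
$p{\left(s \right)} = -27$ ($p{\left(s \right)} = - \frac{\left(4 + 2\right) \left(5 + 4\right)}{2} = - \frac{6 \cdot 9}{2} = \left(- \frac{1}{2}\right) 54 = -27$)
$y{\left(n,D \right)} = -32$ ($y{\left(n,D \right)} = -5 - 27 = -32$)
$L{\left(d,t \right)} = -2$
$\left(y{\left(13,-9 \right)} + L{\left(p{\left(-2 \right)},12 \right)}\right)^{2} = \left(-32 - 2\right)^{2} = \left(-34\right)^{2} = 1156$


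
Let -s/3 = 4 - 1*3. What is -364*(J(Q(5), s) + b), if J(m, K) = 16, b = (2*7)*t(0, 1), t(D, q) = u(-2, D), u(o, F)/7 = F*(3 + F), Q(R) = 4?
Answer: -5824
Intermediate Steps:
s = -3 (s = -3*(4 - 1*3) = -3*(4 - 3) = -3*1 = -3)
u(o, F) = 7*F*(3 + F) (u(o, F) = 7*(F*(3 + F)) = 7*F*(3 + F))
t(D, q) = 7*D*(3 + D)
b = 0 (b = (2*7)*(7*0*(3 + 0)) = 14*(7*0*3) = 14*0 = 0)
-364*(J(Q(5), s) + b) = -364*(16 + 0) = -364*16 = -5824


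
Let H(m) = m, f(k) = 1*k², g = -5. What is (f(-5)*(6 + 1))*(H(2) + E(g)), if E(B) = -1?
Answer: 175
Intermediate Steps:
f(k) = k²
(f(-5)*(6 + 1))*(H(2) + E(g)) = ((-5)²*(6 + 1))*(2 - 1) = (25*7)*1 = 175*1 = 175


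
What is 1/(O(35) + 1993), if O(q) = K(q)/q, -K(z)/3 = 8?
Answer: 35/69731 ≈ 0.00050193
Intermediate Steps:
K(z) = -24 (K(z) = -3*8 = -24)
O(q) = -24/q
1/(O(35) + 1993) = 1/(-24/35 + 1993) = 1/(69731/35) = 35/69731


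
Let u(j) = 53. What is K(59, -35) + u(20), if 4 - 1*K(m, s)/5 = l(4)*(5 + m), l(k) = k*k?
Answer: -5047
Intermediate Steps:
l(k) = k²
K(m, s) = -380 - 80*m (K(m, s) = 20 - 5*4²*(5 + m) = 20 - 80*(5 + m) = 20 - 5*(80 + 16*m) = 20 + (-400 - 80*m) = -380 - 80*m)
K(59, -35) + u(20) = (-380 - 80*59) + 53 = (-380 - 4720) + 53 = -5100 + 53 = -5047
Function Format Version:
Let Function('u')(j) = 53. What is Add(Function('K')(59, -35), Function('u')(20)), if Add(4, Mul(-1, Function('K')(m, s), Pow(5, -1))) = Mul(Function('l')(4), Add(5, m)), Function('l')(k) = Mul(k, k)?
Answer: -5047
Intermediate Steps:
Function('l')(k) = Pow(k, 2)
Function('K')(m, s) = Add(-380, Mul(-80, m)) (Function('K')(m, s) = Add(20, Mul(-5, Mul(Pow(4, 2), Add(5, m)))) = Add(20, Mul(-5, Mul(16, Add(5, m)))) = Add(20, Mul(-5, Add(80, Mul(16, m)))) = Add(20, Add(-400, Mul(-80, m))) = Add(-380, Mul(-80, m)))
Add(Function('K')(59, -35), Function('u')(20)) = Add(Add(-380, Mul(-80, 59)), 53) = Add(Add(-380, -4720), 53) = Add(-5100, 53) = -5047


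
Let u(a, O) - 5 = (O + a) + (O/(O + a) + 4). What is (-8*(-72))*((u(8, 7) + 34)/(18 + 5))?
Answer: 168384/115 ≈ 1464.2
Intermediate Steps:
u(a, O) = 9 + O + a + O/(O + a) (u(a, O) = 5 + ((O + a) + (O/(O + a) + 4)) = 5 + ((O + a) + (4 + O/(O + a))) = 5 + (4 + O + a + O/(O + a)) = 9 + O + a + O/(O + a))
(-8*(-72))*((u(8, 7) + 34)/(18 + 5)) = (-8*(-72))*(((7² + 8² + 9*8 + 10*7 + 2*7*8)/(7 + 8) + 34)/(18 + 5)) = 576*(((49 + 64 + 72 + 70 + 112)/15 + 34)/23) = 576*(((1/15)*367 + 34)*(1/23)) = 576*((367/15 + 34)*(1/23)) = 576*((877/15)*(1/23)) = 576*(877/345) = 168384/115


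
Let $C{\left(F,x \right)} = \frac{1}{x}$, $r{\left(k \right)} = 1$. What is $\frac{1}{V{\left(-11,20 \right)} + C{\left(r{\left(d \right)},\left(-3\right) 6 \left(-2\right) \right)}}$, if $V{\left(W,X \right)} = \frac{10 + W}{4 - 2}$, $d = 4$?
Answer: $- \frac{36}{17} \approx -2.1176$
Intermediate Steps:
$V{\left(W,X \right)} = 5 + \frac{W}{2}$ ($V{\left(W,X \right)} = \frac{10 + W}{2} = \left(10 + W\right) \frac{1}{2} = 5 + \frac{W}{2}$)
$\frac{1}{V{\left(-11,20 \right)} + C{\left(r{\left(d \right)},\left(-3\right) 6 \left(-2\right) \right)}} = \frac{1}{\left(5 + \frac{1}{2} \left(-11\right)\right) + \frac{1}{\left(-3\right) 6 \left(-2\right)}} = \frac{1}{\left(5 - \frac{11}{2}\right) + \frac{1}{\left(-18\right) \left(-2\right)}} = \frac{1}{- \frac{1}{2} + \frac{1}{36}} = \frac{1}{- \frac{17}{36}} = - \frac{36}{17}$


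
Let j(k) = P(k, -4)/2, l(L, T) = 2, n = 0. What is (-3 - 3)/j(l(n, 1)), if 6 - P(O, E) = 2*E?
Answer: -6/7 ≈ -0.85714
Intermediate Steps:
P(O, E) = 6 - 2*E
j(k) = 7 (j(k) = (6 - 2*(-4))/2 = (6 + 8)*(½) = 14*(½) = 7)
(-3 - 3)/j(l(n, 1)) = (-3 - 3)/7 = -6*⅐ = -6/7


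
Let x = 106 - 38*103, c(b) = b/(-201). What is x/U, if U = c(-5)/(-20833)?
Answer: 15945744864/5 ≈ 3.1891e+9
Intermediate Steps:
c(b) = -b/201 (c(b) = b*(-1/201) = -b/201)
U = -5/4187433 (U = -1/201*(-5)/(-20833) = (5/201)*(-1/20833) = -5/4187433 ≈ -1.1940e-6)
x = -3808 (x = 106 - 3914 = -3808)
x/U = -3808/(-5/4187433) = -3808*(-4187433/5) = 15945744864/5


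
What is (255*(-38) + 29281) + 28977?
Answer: 48568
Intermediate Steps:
(255*(-38) + 29281) + 28977 = (-9690 + 29281) + 28977 = 19591 + 28977 = 48568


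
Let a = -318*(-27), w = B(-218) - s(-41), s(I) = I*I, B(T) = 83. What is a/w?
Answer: -4293/799 ≈ -5.3730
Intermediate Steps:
s(I) = I**2
w = -1598 (w = 83 - 1*(-41)**2 = 83 - 1*1681 = 83 - 1681 = -1598)
a = 8586
a/w = 8586/(-1598) = 8586*(-1/1598) = -4293/799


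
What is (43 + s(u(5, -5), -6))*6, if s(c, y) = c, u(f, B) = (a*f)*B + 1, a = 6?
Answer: -636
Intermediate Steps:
u(f, B) = 1 + 6*B*f (u(f, B) = (6*f)*B + 1 = 6*B*f + 1 = 1 + 6*B*f)
(43 + s(u(5, -5), -6))*6 = (43 + (1 + 6*(-5)*5))*6 = (43 + (1 - 150))*6 = (43 - 149)*6 = -106*6 = -636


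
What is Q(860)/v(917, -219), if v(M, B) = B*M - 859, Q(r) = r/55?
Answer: -86/1109251 ≈ -7.7530e-5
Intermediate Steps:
Q(r) = r/55 (Q(r) = r*(1/55) = r/55)
v(M, B) = -859 + B*M
Q(860)/v(917, -219) = ((1/55)*860)/(-859 - 219*917) = 172/(11*(-859 - 200823)) = (172/11)/(-201682) = (172/11)*(-1/201682) = -86/1109251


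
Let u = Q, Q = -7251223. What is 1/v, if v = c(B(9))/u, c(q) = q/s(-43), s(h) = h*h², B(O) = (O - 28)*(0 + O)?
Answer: -576522987061/171 ≈ -3.3715e+9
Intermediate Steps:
B(O) = O*(-28 + O) (B(O) = (-28 + O)*O = O*(-28 + O))
s(h) = h³
u = -7251223
c(q) = -q/79507 (c(q) = q/((-43)³) = q/(-79507) = q*(-1/79507) = -q/79507)
v = -171/576522987061 (v = -9*(-28 + 9)/79507/(-7251223) = -9*(-19)/79507*(-1/7251223) = -1/79507*(-171)*(-1/7251223) = (171/79507)*(-1/7251223) = -171/576522987061 ≈ -2.9661e-10)
1/v = 1/(-171/576522987061) = -576522987061/171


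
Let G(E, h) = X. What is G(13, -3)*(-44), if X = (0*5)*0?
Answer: 0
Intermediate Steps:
X = 0 (X = 0*0 = 0)
G(E, h) = 0
G(13, -3)*(-44) = 0*(-44) = 0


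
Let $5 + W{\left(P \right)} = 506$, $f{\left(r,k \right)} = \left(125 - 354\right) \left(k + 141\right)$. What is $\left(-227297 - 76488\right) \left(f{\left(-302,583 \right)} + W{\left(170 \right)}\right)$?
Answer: $50214141575$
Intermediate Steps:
$f{\left(r,k \right)} = -32289 - 229 k$ ($f{\left(r,k \right)} = - 229 \left(141 + k\right) = -32289 - 229 k$)
$W{\left(P \right)} = 501$ ($W{\left(P \right)} = -5 + 506 = 501$)
$\left(-227297 - 76488\right) \left(f{\left(-302,583 \right)} + W{\left(170 \right)}\right) = \left(-227297 - 76488\right) \left(\left(-32289 - 133507\right) + 501\right) = - 303785 \left(\left(-32289 - 133507\right) + 501\right) = - 303785 \left(-165796 + 501\right) = \left(-303785\right) \left(-165295\right) = 50214141575$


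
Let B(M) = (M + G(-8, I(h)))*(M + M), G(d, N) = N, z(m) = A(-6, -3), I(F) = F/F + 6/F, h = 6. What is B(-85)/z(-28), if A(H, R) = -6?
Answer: -7055/3 ≈ -2351.7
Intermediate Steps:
I(F) = 1 + 6/F
z(m) = -6
B(M) = 2*M*(2 + M) (B(M) = (M + (6 + 6)/6)*(M + M) = (M + (1/6)*12)*(2*M) = (M + 2)*(2*M) = (2 + M)*(2*M) = 2*M*(2 + M))
B(-85)/z(-28) = (2*(-85)*(2 - 85))/(-6) = (2*(-85)*(-83))*(-1/6) = 14110*(-1/6) = -7055/3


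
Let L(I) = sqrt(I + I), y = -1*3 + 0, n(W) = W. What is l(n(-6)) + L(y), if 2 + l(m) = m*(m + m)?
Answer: 70 + I*sqrt(6) ≈ 70.0 + 2.4495*I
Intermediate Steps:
y = -3 (y = -3 + 0 = -3)
L(I) = sqrt(2)*sqrt(I) (L(I) = sqrt(2*I) = sqrt(2)*sqrt(I))
l(m) = -2 + 2*m**2 (l(m) = -2 + m*(m + m) = -2 + m*(2*m) = -2 + 2*m**2)
l(n(-6)) + L(y) = (-2 + 2*(-6)**2) + sqrt(2)*sqrt(-3) = (-2 + 2*36) + sqrt(2)*(I*sqrt(3)) = (-2 + 72) + I*sqrt(6) = 70 + I*sqrt(6)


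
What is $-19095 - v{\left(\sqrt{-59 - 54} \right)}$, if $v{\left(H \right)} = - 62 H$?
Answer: $-19095 + 62 i \sqrt{113} \approx -19095.0 + 659.07 i$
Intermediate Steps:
$-19095 - v{\left(\sqrt{-59 - 54} \right)} = -19095 - - 62 \sqrt{-59 - 54} = -19095 - - 62 \sqrt{-113} = -19095 - - 62 i \sqrt{113} = -19095 + 62 i \sqrt{113}$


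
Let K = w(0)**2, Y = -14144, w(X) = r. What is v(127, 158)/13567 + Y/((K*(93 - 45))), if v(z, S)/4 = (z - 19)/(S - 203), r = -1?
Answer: -59966284/203505 ≈ -294.67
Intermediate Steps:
w(X) = -1
v(z, S) = 4*(-19 + z)/(-203 + S) (v(z, S) = 4*((z - 19)/(S - 203)) = 4*((-19 + z)/(-203 + S)) = 4*(-19 + z)/(-203 + S))
K = 1 (K = (-1)**2 = 1)
v(127, 158)/13567 + Y/((K*(93 - 45))) = (4*(-19 + 127)/(-203 + 158))/13567 - 14144/(93 - 45) = (4*108/(-45))*(1/13567) - 14144/(1*48) = (4*(-1/45)*108)*(1/13567) - 14144/48 = -48/5*1/13567 - 14144*1/48 = -48/67835 - 884/3 = -59966284/203505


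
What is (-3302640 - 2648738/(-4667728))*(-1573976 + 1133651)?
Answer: 3393986032864932075/2333864 ≈ 1.4542e+12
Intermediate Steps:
(-3302640 - 2648738/(-4667728))*(-1573976 + 1133651) = (-3302640 - 2648738*(-1/4667728))*(-440325) = (-3302640 + 1324369/2333864)*(-440325) = -7707911276591/2333864*(-440325) = 3393986032864932075/2333864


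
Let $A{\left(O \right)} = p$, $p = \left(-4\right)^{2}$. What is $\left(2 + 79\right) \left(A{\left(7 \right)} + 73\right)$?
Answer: $7209$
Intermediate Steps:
$p = 16$
$A{\left(O \right)} = 16$
$\left(2 + 79\right) \left(A{\left(7 \right)} + 73\right) = \left(2 + 79\right) \left(16 + 73\right) = 81 \cdot 89 = 7209$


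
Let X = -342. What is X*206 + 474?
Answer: -69978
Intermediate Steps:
X*206 + 474 = -342*206 + 474 = -70452 + 474 = -69978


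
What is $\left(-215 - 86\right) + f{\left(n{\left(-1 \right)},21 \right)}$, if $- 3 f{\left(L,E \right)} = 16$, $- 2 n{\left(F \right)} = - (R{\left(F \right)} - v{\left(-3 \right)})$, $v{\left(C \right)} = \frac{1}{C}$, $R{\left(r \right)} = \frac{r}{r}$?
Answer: $- \frac{919}{3} \approx -306.33$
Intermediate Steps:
$R{\left(r \right)} = 1$
$n{\left(F \right)} = \frac{2}{3}$ ($n{\left(F \right)} = - \frac{\left(-1\right) \left(1 - \frac{1}{-3}\right)}{2} = - \frac{\left(-1\right) \left(1 - - \frac{1}{3}\right)}{2} = - \frac{\left(-1\right) \left(1 + \frac{1}{3}\right)}{2} = - \frac{\left(-1\right) \frac{4}{3}}{2} = \left(- \frac{1}{2}\right) \left(- \frac{4}{3}\right) = \frac{2}{3}$)
$f{\left(L,E \right)} = - \frac{16}{3}$ ($f{\left(L,E \right)} = \left(- \frac{1}{3}\right) 16 = - \frac{16}{3}$)
$\left(-215 - 86\right) + f{\left(n{\left(-1 \right)},21 \right)} = \left(-215 - 86\right) - \frac{16}{3} = -301 - \frac{16}{3} = - \frac{919}{3}$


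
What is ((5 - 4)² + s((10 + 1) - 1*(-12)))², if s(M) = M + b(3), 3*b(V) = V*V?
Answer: 729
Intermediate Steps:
b(V) = V²/3 (b(V) = (V*V)/3 = V²/3)
s(M) = 3 + M (s(M) = M + (⅓)*3² = M + (⅓)*9 = M + 3 = 3 + M)
((5 - 4)² + s((10 + 1) - 1*(-12)))² = ((5 - 4)² + (3 + ((10 + 1) - 1*(-12))))² = (1² + (3 + (11 + 12)))² = (1 + (3 + 23))² = (1 + 26)² = 27² = 729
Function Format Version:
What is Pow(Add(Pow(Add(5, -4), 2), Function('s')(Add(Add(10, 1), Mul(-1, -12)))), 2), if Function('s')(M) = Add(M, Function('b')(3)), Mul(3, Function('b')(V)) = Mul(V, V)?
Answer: 729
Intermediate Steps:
Function('b')(V) = Mul(Rational(1, 3), Pow(V, 2)) (Function('b')(V) = Mul(Rational(1, 3), Mul(V, V)) = Mul(Rational(1, 3), Pow(V, 2)))
Function('s')(M) = Add(3, M) (Function('s')(M) = Add(M, Mul(Rational(1, 3), Pow(3, 2))) = Add(M, Mul(Rational(1, 3), 9)) = Add(M, 3) = Add(3, M))
Pow(Add(Pow(Add(5, -4), 2), Function('s')(Add(Add(10, 1), Mul(-1, -12)))), 2) = Pow(Add(Pow(Add(5, -4), 2), Add(3, Add(Add(10, 1), Mul(-1, -12)))), 2) = Pow(Add(Pow(1, 2), Add(3, Add(11, 12))), 2) = Pow(Add(1, Add(3, 23)), 2) = Pow(Add(1, 26), 2) = Pow(27, 2) = 729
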